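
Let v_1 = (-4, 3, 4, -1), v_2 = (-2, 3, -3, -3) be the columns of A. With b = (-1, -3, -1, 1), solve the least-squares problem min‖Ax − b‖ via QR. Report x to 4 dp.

v_1 = (-4, 3, 4, -1); ‖v_1‖ = 6.4807, so q_1 = (-0.6172, 0.4629, 0.6172, -0.1543).
q_1·v_2 = (-0.6172)·(-2) + 0.4629·3 + 0.6172·(-3) + (-0.1543)·(-3) = 1.2344.
u_2 = v_2 − 1.2344·q_1 = (-1.2381, 2.4286, -3.7619, -2.8095).
‖u_2‖ = 5.4292, so q_2 = (-0.2280, 0.4473, -0.6929, -0.5175).
Qᵀb = (-1.5430, -0.9385).
Back-substitute: x_2 = -0.9385/5.4292 = -0.1729.
x_1 = (-1.5430 − 1.2344·(-0.1729))/6.4807 = -0.2052.

x = (-0.2052, -0.1729)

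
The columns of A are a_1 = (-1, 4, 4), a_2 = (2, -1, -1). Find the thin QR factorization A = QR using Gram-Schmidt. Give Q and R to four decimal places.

a_1 = (-1, 4, 4); ‖a_1‖ = 5.7446, so q_1 = (-0.1741, 0.6963, 0.6963).
q_1·a_2 = (-0.1741)·2 + 0.6963·(-1) + 0.6963·(-1) = -1.7408.
u_2 = a_2 + 1.7408·q_1 = (1.6970, 0.2121, 0.2121).
‖u_2‖ = 1.7233, so q_2 = (0.9847, 0.1231, 0.1231).

Q = [[-0.1741, 0.9847], [0.6963, 0.1231], [0.6963, 0.1231]], R = [[5.7446, -1.7408], [0.0000, 1.7233]]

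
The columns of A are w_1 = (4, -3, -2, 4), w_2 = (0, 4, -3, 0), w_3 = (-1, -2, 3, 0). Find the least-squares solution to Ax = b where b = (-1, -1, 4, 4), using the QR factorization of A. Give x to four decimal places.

x = (1.0000, 3.0000, 5.0000)

w_1 = (4, -3, -2, 4); ‖w_1‖ = 6.7082, so q_1 = (0.5963, -0.4472, -0.2981, 0.5963).
q_1·w_2 = 0.5963·0 + (-0.4472)·4 + (-0.2981)·(-3) + 0.5963·0 = -0.8944.
u_2 = w_2 + 0.8944·q_1 = (0.5333, 3.6000, -3.2667, 0.5333).
‖u_2‖ = 4.9193, so q_2 = (0.1084, 0.7318, -0.6640, 0.1084).
q_1·w_3 = 0.5963·(-1) + (-0.4472)·(-2) + (-0.2981)·3 + 0.5963·0 = -0.5963; q_2·w_3 = 0.1084·(-1) + 0.7318·(-2) + (-0.6640)·3 + 0.1084·0 = -3.5642.
u_3 = w_3 + 0.5963·q_1 + 3.5642·q_2 = (-0.2580, 0.3416, 0.4555, 0.7420).
‖u_3‖ = 0.9702, so q_3 = (-0.2660, 0.3521, 0.4695, 0.7648).
Qᵀb = (1.0435, -3.0627, 4.8509).
Back-substitute: x_3 = 4.8509/0.9702 = 5.0000.
x_2 = (-3.0627 + 3.5642·5.0000)/4.9193 = 3.0000.
x_1 = (1.0435 + 0.8944·3.0000 + 0.5963·5.0000)/6.7082 = 1.0000.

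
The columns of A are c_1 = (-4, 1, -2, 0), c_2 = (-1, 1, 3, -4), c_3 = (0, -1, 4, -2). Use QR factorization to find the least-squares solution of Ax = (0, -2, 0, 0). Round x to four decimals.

x = (0.1366, -0.4878, 0.5951)

c_1 = (-4, 1, -2, 0); ‖c_1‖ = 4.5826, so q_1 = (-0.8729, 0.2182, -0.4364, 0.0000).
q_1·c_2 = (-0.8729)·(-1) + 0.2182·1 + (-0.4364)·3 + 0.0000·(-4) = -0.2182.
u_2 = c_2 + 0.2182·q_1 = (-1.1905, 1.0476, 2.9048, -4.0000).
‖u_2‖ = 5.1916, so q_2 = (-0.2293, 0.2018, 0.5595, -0.7705).
q_1·c_3 = (-0.8729)·0 + 0.2182·(-1) + (-0.4364)·4 + 0.0000·(-2) = -1.9640; q_2·c_3 = (-0.2293)·0 + 0.2018·(-1) + 0.5595·4 + (-0.7705)·(-2) = 3.5772.
u_3 = c_3 + 1.9640·q_1 − 3.5772·q_2 = (-0.8940, -1.2933, 1.1413, 0.7562).
‖u_3‖ = 2.0848, so q_3 = (-0.4288, -0.6203, 0.5475, 0.3627).
Qᵀb = (-0.4364, -0.4036, 1.2407).
Back-substitute: x_3 = 1.2407/2.0848 = 0.5951.
x_2 = (-0.4036 − 3.5772·0.5951)/5.1916 = -0.4878.
x_1 = (-0.4364 + 0.2182·(-0.4878) + 1.9640·0.5951)/4.5826 = 0.1366.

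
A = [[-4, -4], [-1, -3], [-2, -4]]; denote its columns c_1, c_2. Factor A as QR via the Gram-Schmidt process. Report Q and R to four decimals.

Q = [[-0.8729, 0.4558], [-0.2182, -0.6838], [-0.4364, -0.5698]], R = [[4.5826, 5.8919], [0.0000, 2.5071]]

q_1 = c_1/‖c_1‖ = (-4, -1, -2)/4.5826 = (-0.8729, -0.2182, -0.4364).
r_{12} = q_1·c_2 = 5.8919.
u_2 = c_2 − 5.8919·q_1 = (1.1429, -1.7143, -1.4286).
‖u_2‖ = 2.5071, so q_2 = (0.4558, -0.6838, -0.5698).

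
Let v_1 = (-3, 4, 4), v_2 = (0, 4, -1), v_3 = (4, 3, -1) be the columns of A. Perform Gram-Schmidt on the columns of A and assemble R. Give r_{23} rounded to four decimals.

v_1 = (-3, 4, 4); ‖v_1‖ = 6.4031, so e_1 = (-0.4685, 0.6247, 0.6247).
e_1·v_2 = (-0.4685)·0 + 0.6247·4 + 0.6247·(-1) = 1.8741.
u_2 = v_2 − 1.8741·e_1 = (0.8780, 2.8293, -2.1707).
‖u_2‖ = 3.6726, so e_2 = (0.2391, 0.7704, -0.5911).
r_{23} = e_2·v_3 = 3.8585.

r_{23} = 3.8585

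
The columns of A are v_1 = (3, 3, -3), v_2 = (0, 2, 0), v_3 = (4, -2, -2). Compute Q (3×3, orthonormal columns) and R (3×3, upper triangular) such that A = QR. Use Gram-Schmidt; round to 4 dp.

v_1 = (3, 3, -3); ‖v_1‖ = 5.1962, so e_1 = (0.5774, 0.5774, -0.5774).
e_1·v_2 = 0.5774·0 + 0.5774·2 + (-0.5774)·0 = 1.1547.
u_2 = v_2 − 1.1547·e_1 = (-0.6667, 1.3333, 0.6667).
‖u_2‖ = 1.6330, so e_2 = (-0.4082, 0.8165, 0.4082).
e_1·v_3 = 0.5774·4 + 0.5774·(-2) + (-0.5774)·(-2) = 2.3094; e_2·v_3 = (-0.4082)·4 + 0.8165·(-2) + 0.4082·(-2) = -4.0825.
u_3 = v_3 − 2.3094·e_1 + 4.0825·e_2 = (1.0000, 0.0000, 1.0000).
‖u_3‖ = 1.4142, so e_3 = (0.7071, 0.0000, 0.7071).

Q = [[0.5774, -0.4082, 0.7071], [0.5774, 0.8165, 0.0000], [-0.5774, 0.4082, 0.7071]], R = [[5.1962, 1.1547, 2.3094], [0.0000, 1.6330, -4.0825], [0.0000, 0.0000, 1.4142]]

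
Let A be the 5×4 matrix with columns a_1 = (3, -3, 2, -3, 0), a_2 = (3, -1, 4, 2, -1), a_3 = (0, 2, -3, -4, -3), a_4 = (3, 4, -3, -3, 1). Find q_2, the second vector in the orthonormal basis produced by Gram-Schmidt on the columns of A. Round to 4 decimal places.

q_2 = (0.3312, 0.0714, 0.6234, 0.6753, -0.2013)

q_1 = a_1/‖a_1‖ = (3, -3, 2, -3, 0)/5.5678 = (0.5388, -0.5388, 0.3592, -0.5388, 0.0000).
r_{12} = q_1·a_2 = 2.5145.
u_2 = a_2 − 2.5145·q_1 = (1.6452, 0.3548, 3.0968, 3.3548, -1.0000).
‖u_2‖ = 4.9676, so q_2 = (0.3312, 0.0714, 0.6234, 0.6753, -0.2013).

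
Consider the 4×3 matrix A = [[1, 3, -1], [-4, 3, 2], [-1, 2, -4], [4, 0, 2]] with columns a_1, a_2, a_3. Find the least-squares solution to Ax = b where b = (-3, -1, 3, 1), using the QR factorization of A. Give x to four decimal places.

e_1 = a_1/‖a_1‖ = (1, -4, -1, 4)/5.8310 = (0.1715, -0.6860, -0.1715, 0.6860).
r_{12} = e_1·a_2 = -1.8865.
u_2 = a_2 + 1.8865·e_1 = (3.3235, 1.7059, 1.6765, 1.2941).
‖u_2‖ = 4.2943, so e_2 = (0.7739, 0.3972, 0.3904, 0.3014).
r_{13} = e_1·a_3 = 0.5145; r_{23} = e_2·a_3 = -0.9383.
u_3 = a_3 − 0.5145·e_1 + 0.9383·e_2 = (-0.3620, 2.7257, -3.5455, 1.9298).
‖u_3‖ = 4.8841, so e_3 = (-0.0741, 0.5581, -0.7259, 0.3951).
Qᵀb = (0.3430, -1.2465, -2.1183).
Back-substitute: x_3 = -2.1183/4.8841 = -0.4337.
x_2 = (-1.2465 + 0.9383·(-0.4337))/4.2943 = -0.3850.
x_1 = (0.3430 + 1.8865·(-0.3850) − 0.5145·(-0.4337))/5.8310 = -0.0275.

x = (-0.0275, -0.3850, -0.4337)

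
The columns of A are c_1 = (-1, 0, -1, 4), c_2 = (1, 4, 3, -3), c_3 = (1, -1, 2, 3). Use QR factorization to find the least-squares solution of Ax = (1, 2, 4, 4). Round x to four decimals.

x = (0.7502, 0.7946, 1.1344)

c_1 = (-1, 0, -1, 4); ‖c_1‖ = 4.2426, so e_1 = (-0.2357, 0.0000, -0.2357, 0.9428).
e_1·c_2 = (-0.2357)·1 + 0.0000·4 + (-0.2357)·3 + 0.9428·(-3) = -3.7712.
u_2 = c_2 + 3.7712·e_1 = (0.1111, 4.0000, 2.1111, 0.5556).
‖u_2‖ = 4.5583, so e_2 = (0.0244, 0.8775, 0.4631, 0.1219).
e_1·c_3 = (-0.2357)·1 + 0.0000·(-1) + (-0.2357)·2 + 0.9428·3 = 2.1213; e_2·c_3 = 0.0244·1 + 0.8775·(-1) + 0.4631·2 + 0.1219·3 = 0.4388.
u_3 = c_3 − 2.1213·e_1 − 0.4388·e_2 = (1.4893, -1.3850, 2.2968, 0.9465).
‖u_3‖ = 3.2105, so e_3 = (0.4639, -0.4314, 0.7154, 0.2948).
Qᵀb = (2.5927, 4.1195, 3.6419).
Back-substitute: x_3 = 3.6419/3.2105 = 1.1344.
x_2 = (4.1195 − 0.4388·1.1344)/4.5583 = 0.7946.
x_1 = (2.5927 + 3.7712·0.7946 − 2.1213·1.1344)/4.2426 = 0.7502.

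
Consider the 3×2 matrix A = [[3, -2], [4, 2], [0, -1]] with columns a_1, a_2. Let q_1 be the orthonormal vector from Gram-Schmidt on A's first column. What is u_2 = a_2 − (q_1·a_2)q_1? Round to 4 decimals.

u_2 = (-2.2400, 1.6800, -1.0000)

q_1 = a_1/‖a_1‖ = (3, 4, 0)/5.0000 = (0.6000, 0.8000, 0.0000).
r_{12} = q_1·a_2 = 0.4000.
u_2 = a_2 − 0.4000·q_1 = (-2.2400, 1.6800, -1.0000).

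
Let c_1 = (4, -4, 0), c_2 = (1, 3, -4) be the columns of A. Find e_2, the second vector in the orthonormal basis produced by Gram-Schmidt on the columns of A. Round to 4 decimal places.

c_1 = (4, -4, 0); ‖c_1‖ = 5.6569, so e_1 = (0.7071, -0.7071, 0.0000).
e_1·c_2 = 0.7071·1 + (-0.7071)·3 + 0.0000·(-4) = -1.4142.
u_2 = c_2 + 1.4142·e_1 = (2.0000, 2.0000, -4.0000).
‖u_2‖ = 4.8990, so e_2 = (0.4082, 0.4082, -0.8165).

e_2 = (0.4082, 0.4082, -0.8165)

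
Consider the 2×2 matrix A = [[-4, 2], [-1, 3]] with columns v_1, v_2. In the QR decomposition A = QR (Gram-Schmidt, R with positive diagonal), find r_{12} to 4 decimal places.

q_1 = v_1/‖v_1‖ = (-4, -1)/4.1231 = (-0.9701, -0.2425).
r_{12} = q_1·v_2 = -2.6679.

r_{12} = -2.6679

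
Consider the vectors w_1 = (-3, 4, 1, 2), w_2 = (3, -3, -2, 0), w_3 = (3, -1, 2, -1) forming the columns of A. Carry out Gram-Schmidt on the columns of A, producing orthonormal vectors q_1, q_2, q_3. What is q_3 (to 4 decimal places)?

w_1 = (-3, 4, 1, 2); ‖w_1‖ = 5.4772, so q_1 = (-0.5477, 0.7303, 0.1826, 0.3651).
q_1·w_2 = (-0.5477)·3 + 0.7303·(-3) + 0.1826·(-2) + 0.3651·0 = -4.1992.
u_2 = w_2 + 4.1992·q_1 = (0.7000, 0.0667, -1.2333, 1.5333).
‖u_2‖ = 2.0897, so q_2 = (0.3350, 0.0319, -0.5902, 0.7338).
q_1·w_3 = (-0.5477)·3 + 0.7303·(-1) + 0.1826·2 + 0.3651·(-1) = -2.3735; q_2·w_3 = 0.3350·3 + 0.0319·(-1) + (-0.5902)·2 + 0.7338·(-1) = -0.9411.
u_3 = w_3 + 2.3735·q_1 + 0.9411·q_2 = (2.0153, 0.7634, 1.8779, 0.5573).
‖u_3‖ = 2.9122, so q_3 = (0.6920, 0.2621, 0.6448, 0.1914).

q_3 = (0.6920, 0.2621, 0.6448, 0.1914)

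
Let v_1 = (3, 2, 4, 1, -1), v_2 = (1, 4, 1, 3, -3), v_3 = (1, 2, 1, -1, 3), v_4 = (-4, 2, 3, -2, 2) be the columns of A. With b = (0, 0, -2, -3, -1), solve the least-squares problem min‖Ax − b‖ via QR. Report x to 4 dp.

e_1 = v_1/‖v_1‖ = (3, 2, 4, 1, -1)/5.5678 = (0.5388, 0.3592, 0.7184, 0.1796, -0.1796).
r_{12} = e_1·v_2 = 3.7717.
u_2 = v_2 − 3.7717·e_1 = (-1.0323, 2.6452, -1.7097, 2.3226, -2.3226).
‖u_2‖ = 4.6663, so e_2 = (-0.2212, 0.5669, -0.3664, 0.4977, -0.4977).
r_{13} = e_1·v_3 = 1.2572; r_{23} = e_2·v_3 = -1.4448.
u_3 = v_3 − 1.2572·e_1 + 1.4448·e_2 = (0.0030, 2.3674, -0.4326, -0.5067, 2.5067).
‖u_3‖ = 3.5117, so e_3 = (0.0008, 0.6742, -0.1232, -0.1443, 0.7138).
r_{14} = e_1·v_4 = 0.0000; r_{24} = e_2·v_4 = -1.0715; r_{34} = e_3·v_4 = 2.6916.
u_4 = v_4 − 0.0000·e_1 + 1.0715·e_2 − 2.6916·e_3 = (-4.2393, 0.7929, 2.9390, -1.0783, -0.4546).
‖u_4‖ = 5.3486, so e_4 = (-0.7926, 0.1482, 0.5495, -0.2016, -0.0850).
Qᵀb = (-1.7961, -0.2627, -0.0346, -0.4091).
Back-substitute: x_4 = -0.4091/5.3486 = -0.0765.
x_3 = (-0.0346 − 2.6916·(-0.0765))/3.5117 = 0.0488.
x_2 = (-0.2627 + 1.4448·0.0488 + 1.0715·(-0.0765))/4.6663 = -0.0588.
x_1 = (-1.7961 − 3.7717·(-0.0588) − 1.2572·0.0488 − 0.0000·(-0.0765))/5.5678 = -0.2938.

x = (-0.2938, -0.0588, 0.0488, -0.0765)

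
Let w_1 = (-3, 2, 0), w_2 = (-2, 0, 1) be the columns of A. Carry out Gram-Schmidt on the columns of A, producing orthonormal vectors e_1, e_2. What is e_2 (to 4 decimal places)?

e_1 = w_1/‖w_1‖ = (-3, 2, 0)/3.6056 = (-0.8321, 0.5547, 0.0000).
r_{12} = e_1·w_2 = 1.6641.
u_2 = w_2 − 1.6641·e_1 = (-0.6154, -0.9231, 1.0000).
‖u_2‖ = 1.4936, so e_2 = (-0.4120, -0.6180, 0.6695).

e_2 = (-0.4120, -0.6180, 0.6695)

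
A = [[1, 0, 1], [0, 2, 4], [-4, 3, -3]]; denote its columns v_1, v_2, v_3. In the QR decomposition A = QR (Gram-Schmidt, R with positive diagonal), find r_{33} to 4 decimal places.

v_1 = (1, 0, -4); ‖v_1‖ = 4.1231, so q_1 = (0.2425, 0.0000, -0.9701).
q_1·v_2 = 0.2425·0 + 0.0000·2 + (-0.9701)·3 = -2.9104.
u_2 = v_2 + 2.9104·q_1 = (0.7059, 2.0000, 0.1765).
‖u_2‖ = 2.1282, so q_2 = (0.3317, 0.9397, 0.0829).
q_1·v_3 = 0.2425·1 + 0.0000·4 + (-0.9701)·(-3) = 3.1530; q_2·v_3 = 0.3317·1 + 0.9397·4 + 0.0829·(-3) = 3.8419.
u_3 = v_3 − 3.1530·q_1 − 3.8419·q_2 = (-1.0390, 0.3896, -0.2597).
r_{33} = ‖u_3‖ = 1.1396.

r_{33} = 1.1396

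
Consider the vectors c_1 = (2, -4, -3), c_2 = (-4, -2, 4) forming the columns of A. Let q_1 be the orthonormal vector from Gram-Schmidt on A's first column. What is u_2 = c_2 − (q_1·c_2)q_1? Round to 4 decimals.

c_1 = (2, -4, -3); ‖c_1‖ = 5.3852, so q_1 = (0.3714, -0.7428, -0.5571).
q_1·c_2 = 0.3714·(-4) + (-0.7428)·(-2) + (-0.5571)·4 = -2.2283.
u_2 = c_2 + 2.2283·q_1 = (-3.1724, -3.6552, 2.7586).

u_2 = (-3.1724, -3.6552, 2.7586)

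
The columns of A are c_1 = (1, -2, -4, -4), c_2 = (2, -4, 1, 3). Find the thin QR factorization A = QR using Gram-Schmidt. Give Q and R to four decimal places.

Q = [[0.1644, 0.4013], [-0.3288, -0.8026], [-0.6576, 0.0652], [-0.6576, 0.4364]], R = [[6.0828, -0.9864], [0.0000, 5.3877]]

q_1 = c_1/‖c_1‖ = (1, -2, -4, -4)/6.0828 = (0.1644, -0.3288, -0.6576, -0.6576).
r_{12} = q_1·c_2 = -0.9864.
u_2 = c_2 + 0.9864·q_1 = (2.1622, -4.3243, 0.3514, 2.3514).
‖u_2‖ = 5.3877, so q_2 = (0.4013, -0.8026, 0.0652, 0.4364).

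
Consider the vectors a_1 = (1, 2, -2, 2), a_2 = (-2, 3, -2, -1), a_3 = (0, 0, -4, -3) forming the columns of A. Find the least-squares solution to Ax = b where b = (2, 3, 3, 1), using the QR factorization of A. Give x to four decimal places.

a_1 = (1, 2, -2, 2); ‖a_1‖ = 3.6056, so q_1 = (0.2774, 0.5547, -0.5547, 0.5547).
q_1·a_2 = 0.2774·(-2) + 0.5547·3 + (-0.5547)·(-2) + 0.5547·(-1) = 1.6641.
u_2 = a_2 − 1.6641·q_1 = (-2.4615, 2.0769, -1.0769, -1.9231).
‖u_2‖ = 3.9027, so q_2 = (-0.6307, 0.5322, -0.2759, -0.4928).
q_1·a_3 = 0.2774·0 + 0.5547·0 + (-0.5547)·(-4) + 0.5547·(-3) = 0.5547; q_2·a_3 = (-0.6307)·0 + 0.5322·0 + (-0.2759)·(-4) + (-0.4928)·(-3) = 2.5821.
u_3 = a_3 − 0.5547·q_1 − 2.5821·q_2 = (1.4747, -1.6818, -2.9798, -2.0354).
‖u_3‖ = 4.2456, so q_3 = (0.3474, -0.3961, -0.7019, -0.4794).
Qᵀb = (1.1094, -0.9855, -3.0786).
Back-substitute: x_3 = -3.0786/4.2456 = -0.7251.
x_2 = (-0.9855 − 2.5821·(-0.7251))/3.9027 = 0.2272.
x_1 = (1.1094 − 1.6641·0.2272 − 0.5547·(-0.7251))/3.6056 = 0.3144.

x = (0.3144, 0.2272, -0.7251)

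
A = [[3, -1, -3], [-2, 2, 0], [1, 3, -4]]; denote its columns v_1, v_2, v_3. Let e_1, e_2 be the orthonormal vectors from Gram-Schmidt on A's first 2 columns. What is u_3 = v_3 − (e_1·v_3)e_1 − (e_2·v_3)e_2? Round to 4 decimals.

e_1 = v_1/‖v_1‖ = (3, -2, 1)/3.7417 = (0.8018, -0.5345, 0.2673).
r_{12} = e_1·v_2 = -1.0690.
u_2 = v_2 + 1.0690·e_1 = (-0.1429, 1.4286, 3.2857).
‖u_2‖ = 3.5857, so e_2 = (-0.0398, 0.3984, 0.9163).
r_{13} = e_1·v_3 = -3.4744; r_{23} = e_2·v_3 = -3.5458.
u_3 = v_3 + 3.4744·e_1 + 3.5458·e_2 = (-0.3556, -0.4444, 0.1778).

u_3 = (-0.3556, -0.4444, 0.1778)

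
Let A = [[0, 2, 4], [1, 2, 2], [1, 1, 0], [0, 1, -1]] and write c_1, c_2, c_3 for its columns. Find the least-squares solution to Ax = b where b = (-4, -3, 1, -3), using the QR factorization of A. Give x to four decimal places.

x = (2.8519, -2.7407, 0.2593)

e_1 = c_1/‖c_1‖ = (0, 1, 1, 0)/1.4142 = (0.0000, 0.7071, 0.7071, 0.0000).
r_{12} = e_1·c_2 = 2.1213.
u_2 = c_2 − 2.1213·e_1 = (2.0000, 0.5000, -0.5000, 1.0000).
‖u_2‖ = 2.3452, so e_2 = (0.8528, 0.2132, -0.2132, 0.4264).
r_{13} = e_1·c_3 = 1.4142; r_{23} = e_2·c_3 = 3.4112.
u_3 = c_3 − 1.4142·e_1 − 3.4112·e_2 = (1.0909, 0.2727, -0.2727, -2.4545).
‖u_3‖ = 2.7136, so e_3 = (0.4020, 0.1005, -0.1005, -0.9045).
Qᵀb = (-1.4142, -5.5432, 0.7035).
Back-substitute: x_3 = 0.7035/2.7136 = 0.2593.
x_2 = (-5.5432 − 3.4112·0.2593)/2.3452 = -2.7407.
x_1 = (-1.4142 − 2.1213·(-2.7407) − 1.4142·0.2593)/1.4142 = 2.8519.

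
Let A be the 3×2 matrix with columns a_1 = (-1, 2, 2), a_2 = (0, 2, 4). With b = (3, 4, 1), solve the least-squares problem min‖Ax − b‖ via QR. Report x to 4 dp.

x = (-0.1111, 0.6667)

e_1 = a_1/‖a_1‖ = (-1, 2, 2)/3.0000 = (-0.3333, 0.6667, 0.6667).
r_{12} = e_1·a_2 = 4.0000.
u_2 = a_2 − 4.0000·e_1 = (1.3333, -0.6667, 1.3333).
‖u_2‖ = 2.0000, so e_2 = (0.6667, -0.3333, 0.6667).
Qᵀb = (2.3333, 1.3333).
Back-substitute: x_2 = 1.3333/2.0000 = 0.6667.
x_1 = (2.3333 − 4.0000·0.6667)/3.0000 = -0.1111.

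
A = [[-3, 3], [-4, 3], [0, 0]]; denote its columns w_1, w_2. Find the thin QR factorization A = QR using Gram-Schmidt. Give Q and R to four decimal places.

Q = [[-0.6000, 0.8000], [-0.8000, -0.6000], [0.0000, 0.0000]], R = [[5.0000, -4.2000], [0.0000, 0.6000]]

w_1 = (-3, -4, 0); ‖w_1‖ = 5.0000, so e_1 = (-0.6000, -0.8000, 0.0000).
e_1·w_2 = (-0.6000)·3 + (-0.8000)·3 + 0.0000·0 = -4.2000.
u_2 = w_2 + 4.2000·e_1 = (0.4800, -0.3600, 0.0000).
‖u_2‖ = 0.6000, so e_2 = (0.8000, -0.6000, 0.0000).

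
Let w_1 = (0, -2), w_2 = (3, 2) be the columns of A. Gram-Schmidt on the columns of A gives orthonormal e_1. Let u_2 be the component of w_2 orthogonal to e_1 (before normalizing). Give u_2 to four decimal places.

w_1 = (0, -2); ‖w_1‖ = 2.0000, so e_1 = (0.0000, -1.0000).
e_1·w_2 = 0.0000·3 + (-1.0000)·2 = -2.0000.
u_2 = w_2 + 2.0000·e_1 = (3.0000, 0.0000).

u_2 = (3.0000, 0.0000)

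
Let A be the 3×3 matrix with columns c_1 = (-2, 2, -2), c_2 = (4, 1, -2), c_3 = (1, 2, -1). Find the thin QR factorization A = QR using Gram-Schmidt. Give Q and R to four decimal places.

e_1 = c_1/‖c_1‖ = (-2, 2, -2)/3.4641 = (-0.5774, 0.5774, -0.5774).
r_{12} = e_1·c_2 = -0.5774.
u_2 = c_2 + 0.5774·e_1 = (3.6667, 1.3333, -2.3333).
‖u_2‖ = 4.5461, so e_2 = (0.8066, 0.2933, -0.5133).
r_{13} = e_1·c_3 = 1.1547; r_{23} = e_2·c_3 = 1.9064.
u_3 = c_3 − 1.1547·e_1 − 1.9064·e_2 = (0.1290, 0.7742, 0.6452).
‖u_3‖ = 1.0160, so e_3 = (0.1270, 0.7620, 0.6350).

Q = [[-0.5774, 0.8066, 0.1270], [0.5774, 0.2933, 0.7620], [-0.5774, -0.5133, 0.6350]], R = [[3.4641, -0.5774, 1.1547], [0.0000, 4.5461, 1.9064], [0.0000, 0.0000, 1.0160]]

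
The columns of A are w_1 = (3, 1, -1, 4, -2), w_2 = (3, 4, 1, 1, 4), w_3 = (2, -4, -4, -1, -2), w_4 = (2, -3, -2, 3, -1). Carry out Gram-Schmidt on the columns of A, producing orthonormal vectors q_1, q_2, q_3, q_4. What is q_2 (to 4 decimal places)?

w_1 = (3, 1, -1, 4, -2); ‖w_1‖ = 5.5678, so q_1 = (0.5388, 0.1796, -0.1796, 0.7184, -0.3592).
q_1·w_2 = 0.5388·3 + 0.1796·4 + (-0.1796)·1 + 0.7184·1 + (-0.3592)·4 = 1.4368.
u_2 = w_2 − 1.4368·q_1 = (2.2258, 3.7419, 1.2581, -0.0323, 4.5161).
‖u_2‖ = 6.3981, so q_2 = (0.3479, 0.5849, 0.1966, -0.0050, 0.7059).

q_2 = (0.3479, 0.5849, 0.1966, -0.0050, 0.7059)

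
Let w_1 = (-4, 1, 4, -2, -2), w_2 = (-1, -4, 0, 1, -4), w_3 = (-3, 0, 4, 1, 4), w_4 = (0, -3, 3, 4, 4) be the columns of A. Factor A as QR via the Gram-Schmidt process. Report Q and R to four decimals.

Q = [[-0.6247, -0.0720, -0.2715, 0.6617], [0.1562, -0.7205, -0.4320, 0.1243], [0.6247, -0.1017, 0.3777, 0.6525], [-0.3123, 0.2246, 0.4659, 0.2668], [-0.3123, -0.6442, 0.6164, -0.2230]], R = [[6.4031, 0.9370, 2.8111, -1.0932], [0.0000, 5.7552, -2.5428, 0.1780], [0.0000, 0.0000, 5.2566, 6.7583], [0.0000, 0.0000, 0.0000, 1.7602]]

q_1 = w_1/‖w_1‖ = (-4, 1, 4, -2, -2)/6.4031 = (-0.6247, 0.1562, 0.6247, -0.3123, -0.3123).
r_{12} = q_1·w_2 = 0.9370.
u_2 = w_2 − 0.9370·q_1 = (-0.4146, -4.1463, -0.5854, 1.2927, -3.7073).
‖u_2‖ = 5.7552, so q_2 = (-0.0720, -0.7205, -0.1017, 0.2246, -0.6442).
r_{13} = q_1·w_3 = 2.8111; r_{23} = q_2·w_3 = -2.5428.
u_3 = w_3 − 2.8111·q_1 + 2.5428·q_2 = (-1.4271, -2.2710, 1.9853, 2.4492, 3.2401).
‖u_3‖ = 5.2566, so q_3 = (-0.2715, -0.4320, 0.3777, 0.4659, 0.6164).
r_{14} = q_1·w_4 = -1.0932; r_{24} = q_2·w_4 = 0.1780; r_{34} = q_3·w_4 = 6.7583.
u_4 = w_4 + 1.0932·q_1 − 0.1780·q_2 − 6.7583·q_3 = (1.1647, 0.2187, 1.1486, 0.4697, -0.3925).
‖u_4‖ = 1.7602, so q_4 = (0.6617, 0.1243, 0.6525, 0.2668, -0.2230).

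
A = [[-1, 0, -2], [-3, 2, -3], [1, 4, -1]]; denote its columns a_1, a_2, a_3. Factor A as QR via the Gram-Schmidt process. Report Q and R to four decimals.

Q = [[-0.3015, -0.0410, -0.9526], [-0.9045, 0.3282, 0.2722], [0.3015, 0.9437, -0.1361]], R = [[3.3166, -0.6030, 3.0151], [0.0000, 4.4313, -1.8464], [0.0000, 0.0000, 1.2247]]

a_1 = (-1, -3, 1); ‖a_1‖ = 3.3166, so q_1 = (-0.3015, -0.9045, 0.3015).
q_1·a_2 = (-0.3015)·0 + (-0.9045)·2 + 0.3015·4 = -0.6030.
u_2 = a_2 + 0.6030·q_1 = (-0.1818, 1.4545, 4.1818).
‖u_2‖ = 4.4313, so q_2 = (-0.0410, 0.3282, 0.9437).
q_1·a_3 = (-0.3015)·(-2) + (-0.9045)·(-3) + 0.3015·(-1) = 3.0151; q_2·a_3 = (-0.0410)·(-2) + 0.3282·(-3) + 0.9437·(-1) = -1.8464.
u_3 = a_3 − 3.0151·q_1 + 1.8464·q_2 = (-1.1667, 0.3333, -0.1667).
‖u_3‖ = 1.2247, so q_3 = (-0.9526, 0.2722, -0.1361).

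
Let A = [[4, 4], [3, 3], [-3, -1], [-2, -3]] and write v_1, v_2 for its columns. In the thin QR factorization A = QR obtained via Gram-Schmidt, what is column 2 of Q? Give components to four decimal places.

e_2 = (0.1968, 0.1476, 0.7871, -0.5657)

e_1 = v_1/‖v_1‖ = (4, 3, -3, -2)/6.1644 = (0.6489, 0.4867, -0.4867, -0.3244).
r_{12} = e_1·v_2 = 5.5155.
u_2 = v_2 − 5.5155·e_1 = (0.4211, 0.3158, 1.6842, -1.2105).
‖u_2‖ = 2.1398, so e_2 = (0.1968, 0.1476, 0.7871, -0.5657).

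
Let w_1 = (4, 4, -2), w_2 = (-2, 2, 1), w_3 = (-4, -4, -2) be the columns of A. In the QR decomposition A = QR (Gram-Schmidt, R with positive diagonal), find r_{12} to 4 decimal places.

r_{12} = -0.3333

e_1 = w_1/‖w_1‖ = (4, 4, -2)/6.0000 = (0.6667, 0.6667, -0.3333).
r_{12} = e_1·w_2 = -0.3333.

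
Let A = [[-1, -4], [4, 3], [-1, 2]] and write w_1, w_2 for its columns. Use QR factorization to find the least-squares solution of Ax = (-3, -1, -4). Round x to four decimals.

x = (0.2239, -0.0736)

w_1 = (-1, 4, -1); ‖w_1‖ = 4.2426, so e_1 = (-0.2357, 0.9428, -0.2357).
e_1·w_2 = (-0.2357)·(-4) + 0.9428·3 + (-0.2357)·2 = 3.2998.
u_2 = w_2 − 3.2998·e_1 = (-3.2222, -0.1111, 2.7778).
‖u_2‖ = 4.2557, so e_2 = (-0.7572, -0.0261, 0.6527).
Qᵀb = (0.7071, -0.3133).
Back-substitute: x_2 = -0.3133/4.2557 = -0.0736.
x_1 = (0.7071 − 3.2998·(-0.0736))/4.2426 = 0.2239.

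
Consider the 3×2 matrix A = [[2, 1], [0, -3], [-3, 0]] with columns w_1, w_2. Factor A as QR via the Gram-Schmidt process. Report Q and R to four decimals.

w_1 = (2, 0, -3); ‖w_1‖ = 3.6056, so q_1 = (0.5547, 0.0000, -0.8321).
q_1·w_2 = 0.5547·1 + 0.0000·(-3) + (-0.8321)·0 = 0.5547.
u_2 = w_2 − 0.5547·q_1 = (0.6923, -3.0000, 0.4615).
‖u_2‖ = 3.1132, so q_2 = (0.2224, -0.9636, 0.1482).

Q = [[0.5547, 0.2224], [0.0000, -0.9636], [-0.8321, 0.1482]], R = [[3.6056, 0.5547], [0.0000, 3.1132]]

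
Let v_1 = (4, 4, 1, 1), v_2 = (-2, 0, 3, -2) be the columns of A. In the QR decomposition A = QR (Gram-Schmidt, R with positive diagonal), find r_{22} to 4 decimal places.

r_{22} = 3.9445

e_1 = v_1/‖v_1‖ = (4, 4, 1, 1)/5.8310 = (0.6860, 0.6860, 0.1715, 0.1715).
r_{12} = e_1·v_2 = -1.2005.
u_2 = v_2 + 1.2005·e_1 = (-1.1765, 0.8235, 3.2059, -1.7941).
r_{22} = ‖u_2‖ = 3.9445.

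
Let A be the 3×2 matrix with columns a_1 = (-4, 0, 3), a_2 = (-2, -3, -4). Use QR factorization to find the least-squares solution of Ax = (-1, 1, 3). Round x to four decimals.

a_1 = (-4, 0, 3); ‖a_1‖ = 5.0000, so q_1 = (-0.8000, 0.0000, 0.6000).
q_1·a_2 = (-0.8000)·(-2) + 0.0000·(-3) + 0.6000·(-4) = -0.8000.
u_2 = a_2 + 0.8000·q_1 = (-2.6400, -3.0000, -3.5200).
‖u_2‖ = 5.3254, so q_2 = (-0.4957, -0.5633, -0.6610).
Qᵀb = (2.6000, -2.0505).
Back-substitute: x_2 = -2.0505/5.3254 = -0.3850.
x_1 = (2.6000 + 0.8000·(-0.3850))/5.0000 = 0.4584.

x = (0.4584, -0.3850)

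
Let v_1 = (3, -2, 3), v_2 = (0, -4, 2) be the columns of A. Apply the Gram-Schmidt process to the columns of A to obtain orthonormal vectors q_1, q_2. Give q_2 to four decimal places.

q_2 = (-0.5732, -0.8189, 0.0273)

v_1 = (3, -2, 3); ‖v_1‖ = 4.6904, so q_1 = (0.6396, -0.4264, 0.6396).
q_1·v_2 = 0.6396·0 + (-0.4264)·(-4) + 0.6396·2 = 2.9848.
u_2 = v_2 − 2.9848·q_1 = (-1.9091, -2.7273, 0.0909).
‖u_2‖ = 3.3303, so q_2 = (-0.5732, -0.8189, 0.0273).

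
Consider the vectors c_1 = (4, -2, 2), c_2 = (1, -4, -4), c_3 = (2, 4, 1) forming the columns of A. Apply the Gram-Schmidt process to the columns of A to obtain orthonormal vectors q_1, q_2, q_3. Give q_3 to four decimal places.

q_1 = c_1/‖c_1‖ = (4, -2, 2)/4.8990 = (0.8165, -0.4082, 0.4082).
r_{12} = q_1·c_2 = 0.8165.
u_2 = c_2 − 0.8165·q_1 = (0.3333, -3.6667, -4.3333).
‖u_2‖ = 5.6862, so q_2 = (0.0586, -0.6448, -0.7621).
r_{13} = q_1·c_3 = 0.4082; r_{23} = q_2·c_3 = -3.2242.
u_3 = c_3 − 0.4082·q_1 + 3.2242·q_2 = (1.8557, 2.0876, -1.6237).
‖u_3‖ = 3.2308, so q_3 = (0.5744, 0.6462, -0.5026).

q_3 = (0.5744, 0.6462, -0.5026)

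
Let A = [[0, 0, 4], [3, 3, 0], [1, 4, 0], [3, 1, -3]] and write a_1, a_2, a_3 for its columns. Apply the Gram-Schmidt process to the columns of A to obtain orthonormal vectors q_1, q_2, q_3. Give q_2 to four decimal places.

a_1 = (0, 3, 1, 3); ‖a_1‖ = 4.3589, so q_1 = (0.0000, 0.6882, 0.2294, 0.6882).
q_1·a_2 = 0.0000·0 + 0.6882·3 + 0.2294·4 + 0.6882·1 = 3.6707.
u_2 = a_2 − 3.6707·q_1 = (0.0000, 0.4737, 3.1579, -1.5263).
‖u_2‖ = 3.5393, so q_2 = (0.0000, 0.1338, 0.8922, -0.4313).

q_2 = (0.0000, 0.1338, 0.8922, -0.4313)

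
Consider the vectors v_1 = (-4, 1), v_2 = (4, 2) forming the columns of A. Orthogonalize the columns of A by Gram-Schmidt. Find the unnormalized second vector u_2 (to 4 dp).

v_1 = (-4, 1); ‖v_1‖ = 4.1231, so e_1 = (-0.9701, 0.2425).
e_1·v_2 = (-0.9701)·4 + 0.2425·2 = -3.3955.
u_2 = v_2 + 3.3955·e_1 = (0.7059, 2.8235).

u_2 = (0.7059, 2.8235)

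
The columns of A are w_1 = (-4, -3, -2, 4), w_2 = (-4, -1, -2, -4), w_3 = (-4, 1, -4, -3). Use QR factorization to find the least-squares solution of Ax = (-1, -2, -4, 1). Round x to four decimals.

x = (0.4328, -0.2915, 0.5073)

q_1 = w_1/‖w_1‖ = (-4, -3, -2, 4)/6.7082 = (-0.5963, -0.4472, -0.2981, 0.5963).
r_{12} = q_1·w_2 = 1.0435.
u_2 = w_2 − 1.0435·q_1 = (-3.3778, -0.5333, -1.6889, -4.6222).
‖u_2‖ = 5.9926, so q_2 = (-0.5637, -0.0890, -0.2818, -0.7713).
r_{13} = q_1·w_3 = 1.3416; r_{23} = q_2·w_3 = 5.6069.
u_3 = w_3 − 1.3416·q_1 − 5.6069·q_2 = (-0.0396, 2.0990, -2.0198, 0.5248).
‖u_3‖ = 2.9601, so q_3 = (-0.0134, 0.7091, -0.6823, 0.1773).
Qᵀb = (3.2796, 1.0977, 1.5018).
Back-substitute: x_3 = 1.5018/2.9601 = 0.5073.
x_2 = (1.0977 − 5.6069·0.5073)/5.9926 = -0.2915.
x_1 = (3.2796 − 1.0435·(-0.2915) − 1.3416·0.5073)/6.7082 = 0.4328.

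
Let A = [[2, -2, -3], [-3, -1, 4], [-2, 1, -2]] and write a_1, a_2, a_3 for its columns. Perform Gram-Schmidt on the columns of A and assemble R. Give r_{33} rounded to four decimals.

a_1 = (2, -3, -2); ‖a_1‖ = 4.1231, so q_1 = (0.4851, -0.7276, -0.4851).
q_1·a_2 = 0.4851·(-2) + (-0.7276)·(-1) + (-0.4851)·1 = -0.7276.
u_2 = a_2 + 0.7276·q_1 = (-1.6471, -1.5294, 0.6471).
‖u_2‖ = 2.3389, so q_2 = (-0.7042, -0.6539, 0.2766).
q_1·a_3 = 0.4851·(-3) + (-0.7276)·4 + (-0.4851)·(-2) = -3.3955; q_2·a_3 = (-0.7042)·(-3) + (-0.6539)·4 + 0.2766·(-2) = -1.0563.
u_3 = a_3 + 3.3955·q_1 + 1.0563·q_2 = (-2.0968, 0.8387, -3.3548).
r_{33} = ‖u_3‖ = 4.0441.

r_{33} = 4.0441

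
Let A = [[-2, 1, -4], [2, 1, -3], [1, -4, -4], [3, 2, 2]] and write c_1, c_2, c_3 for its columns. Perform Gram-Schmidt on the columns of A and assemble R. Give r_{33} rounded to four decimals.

r_{33} = 6.0723

e_1 = c_1/‖c_1‖ = (-2, 2, 1, 3)/4.2426 = (-0.4714, 0.4714, 0.2357, 0.7071).
r_{12} = e_1·c_2 = 0.4714.
u_2 = c_2 − 0.4714·e_1 = (1.2222, 0.7778, -4.1111, 1.6667).
‖u_2‖ = 4.6667, so e_2 = (0.2619, 0.1667, -0.8810, 0.3571).
r_{13} = e_1·c_3 = 0.9428; r_{23} = e_2·c_3 = 2.6905.
u_3 = c_3 − 0.9428·e_1 − 2.6905·e_2 = (-4.2602, -3.8929, -1.8520, 0.3724).
r_{33} = ‖u_3‖ = 6.0723.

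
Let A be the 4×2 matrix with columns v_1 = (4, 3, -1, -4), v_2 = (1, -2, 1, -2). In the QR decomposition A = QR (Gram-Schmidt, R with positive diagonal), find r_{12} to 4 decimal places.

q_1 = v_1/‖v_1‖ = (4, 3, -1, -4)/6.4807 = (0.6172, 0.4629, -0.1543, -0.6172).
r_{12} = q_1·v_2 = 0.7715.

r_{12} = 0.7715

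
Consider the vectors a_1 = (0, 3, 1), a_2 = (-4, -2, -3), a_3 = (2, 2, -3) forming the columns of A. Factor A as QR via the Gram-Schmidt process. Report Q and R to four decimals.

Q = [[0.0000, -0.8750, 0.4842], [0.9487, 0.1531, 0.2767], [0.3162, -0.4594, -0.8301]], R = [[3.1623, -2.8460, 0.9487], [0.0000, 4.5717, -0.0656], [0.0000, 0.0000, 4.0119]]

e_1 = a_1/‖a_1‖ = (0, 3, 1)/3.1623 = (0.0000, 0.9487, 0.3162).
r_{12} = e_1·a_2 = -2.8460.
u_2 = a_2 + 2.8460·e_1 = (-4.0000, 0.7000, -2.1000).
‖u_2‖ = 4.5717, so e_2 = (-0.8750, 0.1531, -0.4594).
r_{13} = e_1·a_3 = 0.9487; r_{23} = e_2·a_3 = -0.0656.
u_3 = a_3 − 0.9487·e_1 + 0.0656·e_2 = (1.9426, 1.1100, -3.3301).
‖u_3‖ = 4.0119, so e_3 = (0.4842, 0.2767, -0.8301).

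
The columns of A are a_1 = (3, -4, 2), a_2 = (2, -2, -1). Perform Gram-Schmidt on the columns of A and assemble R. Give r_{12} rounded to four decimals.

r_{12} = 2.2283

a_1 = (3, -4, 2); ‖a_1‖ = 5.3852, so e_1 = (0.5571, -0.7428, 0.3714).
r_{12} = e_1·a_2 = 2.2283.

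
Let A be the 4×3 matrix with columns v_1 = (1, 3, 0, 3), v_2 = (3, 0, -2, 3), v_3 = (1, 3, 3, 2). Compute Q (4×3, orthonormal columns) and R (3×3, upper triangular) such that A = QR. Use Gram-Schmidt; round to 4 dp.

Q = [[0.2294, 0.6237, 0.5397], [0.6882, -0.4989, -0.1873], [0.0000, -0.5267, 0.8207], [0.6882, 0.2910, 0.0074]], R = [[4.3589, 2.7530, 3.6707], [0.0000, 3.7975, -1.8710], [0.0000, 0.0000, 2.4547]]

v_1 = (1, 3, 0, 3); ‖v_1‖ = 4.3589, so e_1 = (0.2294, 0.6882, 0.0000, 0.6882).
e_1·v_2 = 0.2294·3 + 0.6882·0 + 0.0000·(-2) + 0.6882·3 = 2.7530.
u_2 = v_2 − 2.7530·e_1 = (2.3684, -1.8947, -2.0000, 1.1053).
‖u_2‖ = 3.7975, so e_2 = (0.6237, -0.4989, -0.5267, 0.2910).
e_1·v_3 = 0.2294·1 + 0.6882·3 + 0.0000·3 + 0.6882·2 = 3.6707; e_2·v_3 = 0.6237·1 + (-0.4989)·3 + (-0.5267)·3 + 0.2910·2 = -1.8710.
u_3 = v_3 − 3.6707·e_1 + 1.8710·e_2 = (1.3248, -0.4599, 2.0146, 0.0182).
‖u_3‖ = 2.4547, so e_3 = (0.5397, -0.1873, 0.8207, 0.0074).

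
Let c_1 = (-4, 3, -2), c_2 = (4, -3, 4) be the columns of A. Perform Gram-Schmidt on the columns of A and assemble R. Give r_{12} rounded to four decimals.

r_{12} = -6.1279

e_1 = c_1/‖c_1‖ = (-4, 3, -2)/5.3852 = (-0.7428, 0.5571, -0.3714).
r_{12} = e_1·c_2 = -6.1279.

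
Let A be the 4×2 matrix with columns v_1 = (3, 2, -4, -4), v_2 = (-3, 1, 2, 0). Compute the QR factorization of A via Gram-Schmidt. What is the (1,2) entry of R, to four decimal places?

r_{12} = -2.2361

v_1 = (3, 2, -4, -4); ‖v_1‖ = 6.7082, so e_1 = (0.4472, 0.2981, -0.5963, -0.5963).
r_{12} = e_1·v_2 = -2.2361.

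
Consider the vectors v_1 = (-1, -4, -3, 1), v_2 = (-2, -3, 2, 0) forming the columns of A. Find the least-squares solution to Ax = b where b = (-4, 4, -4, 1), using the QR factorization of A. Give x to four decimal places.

v_1 = (-1, -4, -3, 1); ‖v_1‖ = 5.1962, so q_1 = (-0.1925, -0.7698, -0.5774, 0.1925).
q_1·v_2 = (-0.1925)·(-2) + (-0.7698)·(-3) + (-0.5774)·2 + 0.1925·0 = 1.5396.
u_2 = v_2 − 1.5396·q_1 = (-1.7037, -1.8148, 2.8889, -0.2963).
‖u_2‖ = 3.8249, so q_2 = (-0.4454, -0.4745, 0.7553, -0.0775).
Qᵀb = (0.1925, -3.2148).
Back-substitute: x_2 = -3.2148/3.8249 = -0.8405.
x_1 = (0.1925 − 1.5396·(-0.8405))/5.1962 = 0.2861.

x = (0.2861, -0.8405)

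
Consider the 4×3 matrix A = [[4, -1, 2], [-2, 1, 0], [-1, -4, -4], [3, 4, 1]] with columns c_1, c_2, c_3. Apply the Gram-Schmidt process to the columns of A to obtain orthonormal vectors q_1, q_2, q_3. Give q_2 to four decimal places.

q_1 = c_1/‖c_1‖ = (4, -2, -1, 3)/5.4772 = (0.7303, -0.3651, -0.1826, 0.5477).
r_{12} = q_1·c_2 = 1.8257.
u_2 = c_2 − 1.8257·q_1 = (-2.3333, 1.6667, -3.6667, 3.0000).
‖u_2‖ = 5.5377, so q_2 = (-0.4214, 0.3010, -0.6621, 0.5417).

q_2 = (-0.4214, 0.3010, -0.6621, 0.5417)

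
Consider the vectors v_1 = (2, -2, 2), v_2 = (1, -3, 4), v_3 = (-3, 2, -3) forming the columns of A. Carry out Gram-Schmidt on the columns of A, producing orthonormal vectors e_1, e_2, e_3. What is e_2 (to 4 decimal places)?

v_1 = (2, -2, 2); ‖v_1‖ = 3.4641, so e_1 = (0.5774, -0.5774, 0.5774).
e_1·v_2 = 0.5774·1 + (-0.5774)·(-3) + 0.5774·4 = 4.6188.
u_2 = v_2 − 4.6188·e_1 = (-1.6667, -0.3333, 1.3333).
‖u_2‖ = 2.1602, so e_2 = (-0.7715, -0.1543, 0.6172).

e_2 = (-0.7715, -0.1543, 0.6172)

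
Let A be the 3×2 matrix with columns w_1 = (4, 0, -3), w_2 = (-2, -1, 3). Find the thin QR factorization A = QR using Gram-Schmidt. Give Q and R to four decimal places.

Q = [[0.8000, 0.4609], [0.0000, -0.6402], [-0.6000, 0.6146]], R = [[5.0000, -3.4000], [0.0000, 1.5620]]

w_1 = (4, 0, -3); ‖w_1‖ = 5.0000, so e_1 = (0.8000, 0.0000, -0.6000).
e_1·w_2 = 0.8000·(-2) + 0.0000·(-1) + (-0.6000)·3 = -3.4000.
u_2 = w_2 + 3.4000·e_1 = (0.7200, -1.0000, 0.9600).
‖u_2‖ = 1.5620, so e_2 = (0.4609, -0.6402, 0.6146).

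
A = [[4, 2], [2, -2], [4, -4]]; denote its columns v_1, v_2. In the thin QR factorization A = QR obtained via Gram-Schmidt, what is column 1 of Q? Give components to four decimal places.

v_1 = (4, 2, 4); ‖v_1‖ = 6.0000, so e_1 = (0.6667, 0.3333, 0.6667).

e_1 = (0.6667, 0.3333, 0.6667)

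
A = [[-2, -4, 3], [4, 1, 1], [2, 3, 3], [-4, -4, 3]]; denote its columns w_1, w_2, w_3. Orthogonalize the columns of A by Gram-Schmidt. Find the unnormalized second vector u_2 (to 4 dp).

w_1 = (-2, 4, 2, -4); ‖w_1‖ = 6.3246, so q_1 = (-0.3162, 0.6325, 0.3162, -0.6325).
q_1·w_2 = (-0.3162)·(-4) + 0.6325·1 + 0.3162·3 + (-0.6325)·(-4) = 5.3759.
u_2 = w_2 − 5.3759·q_1 = (-2.3000, -2.4000, 1.3000, -0.6000).

u_2 = (-2.3000, -2.4000, 1.3000, -0.6000)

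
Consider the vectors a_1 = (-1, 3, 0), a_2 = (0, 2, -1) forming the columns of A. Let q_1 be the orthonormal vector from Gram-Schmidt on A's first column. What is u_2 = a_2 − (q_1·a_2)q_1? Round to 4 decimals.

u_2 = (0.6000, 0.2000, -1.0000)

a_1 = (-1, 3, 0); ‖a_1‖ = 3.1623, so q_1 = (-0.3162, 0.9487, 0.0000).
q_1·a_2 = (-0.3162)·0 + 0.9487·2 + 0.0000·(-1) = 1.8974.
u_2 = a_2 − 1.8974·q_1 = (0.6000, 0.2000, -1.0000).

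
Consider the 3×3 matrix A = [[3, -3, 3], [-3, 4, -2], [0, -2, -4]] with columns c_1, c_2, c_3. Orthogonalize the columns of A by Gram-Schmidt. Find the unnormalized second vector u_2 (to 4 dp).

u_2 = (0.5000, 0.5000, -2.0000)

c_1 = (3, -3, 0); ‖c_1‖ = 4.2426, so e_1 = (0.7071, -0.7071, 0.0000).
e_1·c_2 = 0.7071·(-3) + (-0.7071)·4 + 0.0000·(-2) = -4.9497.
u_2 = c_2 + 4.9497·e_1 = (0.5000, 0.5000, -2.0000).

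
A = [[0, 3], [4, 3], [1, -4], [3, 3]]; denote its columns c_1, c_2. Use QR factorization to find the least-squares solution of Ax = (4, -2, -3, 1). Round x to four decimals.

x = (-0.8456, 0.8227)

c_1 = (0, 4, 1, 3); ‖c_1‖ = 5.0990, so e_1 = (0.0000, 0.7845, 0.1961, 0.5883).
e_1·c_2 = 0.0000·3 + 0.7845·3 + 0.1961·(-4) + 0.5883·3 = 3.3340.
u_2 = c_2 − 3.3340·e_1 = (3.0000, 0.3846, -4.6538, 1.0385).
‖u_2‖ = 5.6466, so e_2 = (0.5313, 0.0681, -0.8242, 0.1839).
Qᵀb = (-1.5689, 4.6454).
Back-substitute: x_2 = 4.6454/5.6466 = 0.8227.
x_1 = (-1.5689 − 3.3340·0.8227)/5.0990 = -0.8456.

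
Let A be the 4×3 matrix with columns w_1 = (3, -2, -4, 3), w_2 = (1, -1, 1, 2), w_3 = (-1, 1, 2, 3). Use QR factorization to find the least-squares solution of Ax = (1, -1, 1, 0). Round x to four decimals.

w_1 = (3, -2, -4, 3); ‖w_1‖ = 6.1644, so q_1 = (0.4867, -0.3244, -0.6489, 0.4867).
q_1·w_2 = 0.4867·1 + (-0.3244)·(-1) + (-0.6489)·1 + 0.4867·2 = 1.1355.
u_2 = w_2 − 1.1355·q_1 = (0.4474, -0.6316, 1.7368, 1.4474).
‖u_2‖ = 2.3897, so q_2 = (0.1872, -0.2643, 0.7268, 0.6057).
q_1·w_3 = 0.4867·(-1) + (-0.3244)·1 + (-0.6489)·2 + 0.4867·3 = -0.6489; q_2·w_3 = 0.1872·(-1) + (-0.2643)·1 + 0.7268·2 + 0.6057·3 = 2.8192.
u_3 = w_3 + 0.6489·q_1 − 2.8192·q_2 = (-1.2120, 1.5346, -0.4700, 1.6083).
‖u_3‖ = 2.5751, so q_3 = (-0.4706, 0.5959, -0.1825, 0.6245).
Qᵀb = (0.1622, 1.1783, -1.2491).
Back-substitute: x_3 = -1.2491/2.5751 = -0.4851.
x_2 = (1.1783 − 2.8192·(-0.4851))/2.3897 = 1.0653.
x_1 = (0.1622 − 1.1355·1.0653 + 0.6489·(-0.4851))/6.1644 = -0.2210.

x = (-0.2210, 1.0653, -0.4851)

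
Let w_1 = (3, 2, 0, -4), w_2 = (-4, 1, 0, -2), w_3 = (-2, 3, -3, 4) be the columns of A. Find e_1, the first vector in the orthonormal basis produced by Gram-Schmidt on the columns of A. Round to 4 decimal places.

e_1 = w_1/‖w_1‖ = (3, 2, 0, -4)/5.3852 = (0.5571, 0.3714, 0.0000, -0.7428).

e_1 = (0.5571, 0.3714, 0.0000, -0.7428)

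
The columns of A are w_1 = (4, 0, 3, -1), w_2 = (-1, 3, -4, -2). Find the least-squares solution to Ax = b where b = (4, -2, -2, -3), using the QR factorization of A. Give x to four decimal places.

x = (0.7637, 0.4897)

w_1 = (4, 0, 3, -1); ‖w_1‖ = 5.0990, so q_1 = (0.7845, 0.0000, 0.5883, -0.1961).
q_1·w_2 = 0.7845·(-1) + 0.0000·3 + 0.5883·(-4) + (-0.1961)·(-2) = -2.7456.
u_2 = w_2 + 2.7456·q_1 = (1.1538, 3.0000, -2.3846, -2.5385).
‖u_2‖ = 4.7394, so q_2 = (0.2435, 0.6330, -0.5032, -0.5356).
Qᵀb = (2.5495, 2.3210).
Back-substitute: x_2 = 2.3210/4.7394 = 0.4897.
x_1 = (2.5495 + 2.7456·0.4897)/5.0990 = 0.7637.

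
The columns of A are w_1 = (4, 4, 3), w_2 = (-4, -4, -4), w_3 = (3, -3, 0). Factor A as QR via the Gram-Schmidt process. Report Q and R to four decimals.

Q = [[0.6247, 0.3313, 0.7071], [0.6247, 0.3313, -0.7071], [0.4685, -0.8835, 0.0000]], R = [[6.4031, -6.8716, 0.0000], [0.0000, 0.8835, 0.0000], [0.0000, 0.0000, 4.2426]]

w_1 = (4, 4, 3); ‖w_1‖ = 6.4031, so e_1 = (0.6247, 0.6247, 0.4685).
e_1·w_2 = 0.6247·(-4) + 0.6247·(-4) + 0.4685·(-4) = -6.8716.
u_2 = w_2 + 6.8716·e_1 = (0.2927, 0.2927, -0.7805).
‖u_2‖ = 0.8835, so e_2 = (0.3313, 0.3313, -0.8835).
e_1·w_3 = 0.6247·3 + 0.6247·(-3) + 0.4685·0 = 0.0000; e_2·w_3 = 0.3313·3 + 0.3313·(-3) + (-0.8835)·0 = 0.0000.
u_3 = w_3 + 0.0000·e_1 + 0.0000·e_2 = (3.0000, -3.0000, 0.0000).
‖u_3‖ = 4.2426, so e_3 = (0.7071, -0.7071, 0.0000).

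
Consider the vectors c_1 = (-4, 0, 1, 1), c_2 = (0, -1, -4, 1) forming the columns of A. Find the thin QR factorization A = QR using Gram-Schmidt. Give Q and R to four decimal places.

Q = [[-0.9428, -0.1594], [0.0000, -0.2390], [0.2357, -0.9163], [0.2357, 0.2789]], R = [[4.2426, -0.7071], [0.0000, 4.1833]]

c_1 = (-4, 0, 1, 1); ‖c_1‖ = 4.2426, so q_1 = (-0.9428, 0.0000, 0.2357, 0.2357).
q_1·c_2 = (-0.9428)·0 + 0.0000·(-1) + 0.2357·(-4) + 0.2357·1 = -0.7071.
u_2 = c_2 + 0.7071·q_1 = (-0.6667, -1.0000, -3.8333, 1.1667).
‖u_2‖ = 4.1833, so q_2 = (-0.1594, -0.2390, -0.9163, 0.2789).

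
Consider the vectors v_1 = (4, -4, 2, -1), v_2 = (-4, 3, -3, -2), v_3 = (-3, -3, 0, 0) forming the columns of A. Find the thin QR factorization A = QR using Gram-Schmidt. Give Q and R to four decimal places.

Q = [[0.6576, -0.1682, -0.6869], [-0.6576, -0.1430, -0.6926], [0.3288, -0.3953, 0.0892], [-0.1644, -0.8916, 0.2011]], R = [[6.0828, -5.2608, 0.0000], [0.0000, 3.2131, 0.9337], [0.0000, 0.0000, 4.1386]]

v_1 = (4, -4, 2, -1); ‖v_1‖ = 6.0828, so e_1 = (0.6576, -0.6576, 0.3288, -0.1644).
e_1·v_2 = 0.6576·(-4) + (-0.6576)·3 + 0.3288·(-3) + (-0.1644)·(-2) = -5.2608.
u_2 = v_2 + 5.2608·e_1 = (-0.5405, -0.4595, -1.2703, -2.8649).
‖u_2‖ = 3.2131, so e_2 = (-0.1682, -0.1430, -0.3953, -0.8916).
e_1·v_3 = 0.6576·(-3) + (-0.6576)·(-3) + 0.3288·0 + (-0.1644)·0 = 0.0000; e_2·v_3 = (-0.1682)·(-3) + (-0.1430)·(-3) + (-0.3953)·0 + (-0.8916)·0 = 0.9337.
u_3 = v_3 + 0.0000·e_1 − 0.9337·e_2 = (-2.8429, -2.8665, 0.3691, 0.8325).
‖u_3‖ = 4.1386, so e_3 = (-0.6869, -0.6926, 0.0892, 0.2011).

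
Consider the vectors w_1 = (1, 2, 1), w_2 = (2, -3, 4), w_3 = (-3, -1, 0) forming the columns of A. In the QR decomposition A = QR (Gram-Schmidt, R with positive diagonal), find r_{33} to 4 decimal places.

r_{33} = 2.3501

w_1 = (1, 2, 1); ‖w_1‖ = 2.4495, so e_1 = (0.4082, 0.8165, 0.4082).
e_1·w_2 = 0.4082·2 + 0.8165·(-3) + 0.4082·4 = 0.0000.
u_2 = w_2 + 0.0000·e_1 = (2.0000, -3.0000, 4.0000).
‖u_2‖ = 5.3852, so e_2 = (0.3714, -0.5571, 0.7428).
e_1·w_3 = 0.4082·(-3) + 0.8165·(-1) + 0.4082·0 = -2.0412; e_2·w_3 = 0.3714·(-3) + (-0.5571)·(-1) + 0.7428·0 = -0.5571.
u_3 = w_3 + 2.0412·e_1 + 0.5571·e_2 = (-1.9598, 0.3563, 1.2471).
r_{33} = ‖u_3‖ = 2.3501.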